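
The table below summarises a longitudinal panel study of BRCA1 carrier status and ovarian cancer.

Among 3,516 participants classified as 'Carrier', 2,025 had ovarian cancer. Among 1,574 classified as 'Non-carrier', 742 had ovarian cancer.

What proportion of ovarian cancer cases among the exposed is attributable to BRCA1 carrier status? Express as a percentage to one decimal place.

From the description: a = 2025, b = 1491, c = 742, d = 832.
Risk in exposed = 2025/3516 = 0.57594; risk in unexposed = 742/1574 = 0.47141.
RR = 0.57594/0.47141 = 1.22173
AR% = (RR − 1)/RR × 100 = (1.22173 − 1)/1.22173 × 100 = 18.1492%

18.1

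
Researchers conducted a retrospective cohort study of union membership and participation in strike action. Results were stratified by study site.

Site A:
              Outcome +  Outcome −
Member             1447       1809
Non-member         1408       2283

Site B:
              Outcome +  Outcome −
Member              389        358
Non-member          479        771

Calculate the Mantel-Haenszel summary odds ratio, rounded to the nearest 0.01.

OR_MH = Σ(aᵢdᵢ/nᵢ) / Σ(bᵢcᵢ/nᵢ), where nᵢ is the stratum total.
Stratum 1 (Site A): n = 6947; a·d/n = 1447·2283/6947 = 475.5291; b·c/n = 1809·1408/6947 = 366.6434
Stratum 2 (Site B): n = 1997; a·d/n = 389·771/1997 = 150.1848; b·c/n = 358·479/1997 = 85.8698
OR_MH = (475.5291 + 150.1848) / (366.6434 + 85.8698) = 625.7139 / 452.5132 = 1.38275

1.38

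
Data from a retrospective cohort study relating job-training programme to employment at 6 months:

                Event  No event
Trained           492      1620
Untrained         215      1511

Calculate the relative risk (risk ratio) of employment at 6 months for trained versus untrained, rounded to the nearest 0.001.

1.870

Cells: a = 492, b = 1620, c = 215, d = 1511.
Risk in exposed = 492/2112 = 0.23295; risk in unexposed = 215/1726 = 0.12457.
RR = 0.23295 / 0.12457 = 1.87014
The risk among the exposed is 1.87 times that among the unexposed.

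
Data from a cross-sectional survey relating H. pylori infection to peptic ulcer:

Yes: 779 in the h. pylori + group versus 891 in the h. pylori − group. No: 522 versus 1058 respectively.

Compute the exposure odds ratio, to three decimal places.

1.772

From the description: a = 779, b = 522, c = 891, d = 1058.
OR = (a·d)/(b·c) = (779 × 1058) / (522 × 891) = 824182 / 465102 = 1.77205
The odds of peptic ulcer are about 1.77 times as high in the h. pylori + group.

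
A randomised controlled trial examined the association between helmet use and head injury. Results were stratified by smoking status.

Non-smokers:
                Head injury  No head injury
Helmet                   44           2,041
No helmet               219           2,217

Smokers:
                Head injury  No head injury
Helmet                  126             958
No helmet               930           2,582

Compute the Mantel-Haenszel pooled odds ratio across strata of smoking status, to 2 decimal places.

OR_MH = Σ(aᵢdᵢ/nᵢ) / Σ(bᵢcᵢ/nᵢ), where nᵢ is the stratum total.
Stratum 1 (Non-smokers): n = 4521; a·d/n = 44·2217/4521 = 21.5766; b·c/n = 2041·219/4521 = 98.8673
Stratum 2 (Smokers): n = 4596; a·d/n = 126·2582/4596 = 70.7859; b·c/n = 958·930/4596 = 193.8512
OR_MH = (21.5766 + 70.7859) / (98.8673 + 193.8512) = 92.3625 / 292.7185 = 0.31553

0.32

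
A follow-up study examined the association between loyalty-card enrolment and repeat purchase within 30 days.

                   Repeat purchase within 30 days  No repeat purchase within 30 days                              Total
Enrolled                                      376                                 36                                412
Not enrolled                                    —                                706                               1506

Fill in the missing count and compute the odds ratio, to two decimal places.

The missing cell is in the unexposed row: 1506 − 706 = 800.
So a = 376, b = 36, c = 800, d = 706.
OR = (a·d)/(b·c) = (376 × 706) / (36 × 800) = 265456 / 28800 = 9.21722

9.22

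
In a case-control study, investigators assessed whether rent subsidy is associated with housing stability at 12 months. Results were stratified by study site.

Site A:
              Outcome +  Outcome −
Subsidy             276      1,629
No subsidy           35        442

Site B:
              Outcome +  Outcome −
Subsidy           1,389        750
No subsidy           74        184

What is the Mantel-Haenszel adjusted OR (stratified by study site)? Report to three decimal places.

3.352

OR_MH = Σ(aᵢdᵢ/nᵢ) / Σ(bᵢcᵢ/nᵢ), where nᵢ is the stratum total.
Stratum 1 (Site A): n = 2382; a·d/n = 276·442/2382 = 51.2141; b·c/n = 1629·35/2382 = 23.9358
Stratum 2 (Site B): n = 2397; a·d/n = 1389·184/2397 = 106.6233; b·c/n = 750·74/2397 = 23.1539
OR_MH = (51.2141 + 106.6233) / (23.9358 + 23.1539) = 157.8374 / 47.0897 = 3.35184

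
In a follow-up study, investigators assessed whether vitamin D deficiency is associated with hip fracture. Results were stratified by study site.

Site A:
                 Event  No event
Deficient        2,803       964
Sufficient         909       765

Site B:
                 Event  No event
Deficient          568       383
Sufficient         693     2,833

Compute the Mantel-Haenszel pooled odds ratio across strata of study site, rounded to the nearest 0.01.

OR_MH = Σ(aᵢdᵢ/nᵢ) / Σ(bᵢcᵢ/nᵢ), where nᵢ is the stratum total.
Stratum 1 (Site A): n = 5441; a·d/n = 2803·765/5441 = 394.0994; b·c/n = 964·909/5441 = 161.0505
Stratum 2 (Site B): n = 4477; a·d/n = 568·2833/4477 = 359.4246; b·c/n = 383·693/4477 = 59.2850
OR_MH = (394.0994 + 359.4246) / (161.0505 + 59.2850) = 753.5240 / 220.3356 = 3.41989

3.42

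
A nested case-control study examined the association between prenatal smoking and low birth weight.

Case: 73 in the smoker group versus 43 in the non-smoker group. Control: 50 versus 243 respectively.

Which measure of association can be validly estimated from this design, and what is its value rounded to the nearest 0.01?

8.25

From the description: a = 73, b = 50, c = 43, d = 243.
This is a nested case-control study: participants were sampled on outcome status, so risks in the source population cannot be estimated directly — relative risk is not valid here. The odds ratio is the appropriate measure.
OR = (a·d)/(b·c) = (73 × 243) / (50 × 43) = 17739 / 2150 = 8.25070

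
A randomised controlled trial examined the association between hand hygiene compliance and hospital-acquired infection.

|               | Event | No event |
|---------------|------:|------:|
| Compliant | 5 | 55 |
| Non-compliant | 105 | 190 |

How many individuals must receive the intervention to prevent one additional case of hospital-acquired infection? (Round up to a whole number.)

Risk in treated group = 5/60 = 0.08333; risk in control = 105/295 = 0.35593.
Absolute risk reduction = 0.35593 − 0.08333 = 0.27260
NNT = 1 / ARR = 1 / 0.27260 = 3.668 → round up → 4

4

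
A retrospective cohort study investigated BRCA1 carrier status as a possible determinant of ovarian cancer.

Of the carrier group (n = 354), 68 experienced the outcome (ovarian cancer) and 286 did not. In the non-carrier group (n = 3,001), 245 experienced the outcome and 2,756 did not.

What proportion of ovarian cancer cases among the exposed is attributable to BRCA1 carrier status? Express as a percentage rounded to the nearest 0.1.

57.5

From the description: a = 68, b = 286, c = 245, d = 2756.
Risk in exposed = 68/354 = 0.19209; risk in unexposed = 245/3001 = 0.08164.
RR = 0.19209/0.08164 = 2.35291
AR% = (RR − 1)/RR × 100 = (2.35291 − 1)/2.35291 × 100 = 57.4995%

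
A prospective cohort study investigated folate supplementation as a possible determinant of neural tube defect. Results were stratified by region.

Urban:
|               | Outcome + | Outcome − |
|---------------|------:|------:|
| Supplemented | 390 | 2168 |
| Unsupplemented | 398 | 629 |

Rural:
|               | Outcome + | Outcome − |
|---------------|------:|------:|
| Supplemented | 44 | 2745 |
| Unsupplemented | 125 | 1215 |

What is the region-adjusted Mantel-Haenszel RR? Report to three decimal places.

0.342

RR_MH = Σ(aᵢ·n₀ᵢ/nᵢ) / Σ(cᵢ·n₁ᵢ/nᵢ), with n₁ᵢ = aᵢ+bᵢ (exposed), n₀ᵢ = cᵢ+dᵢ (unexposed), nᵢ = n₁ᵢ+n₀ᵢ.
Stratum 1 (Urban): n₁ = 2558, n₀ = 1027, n = 3585; a·n₀/n = 390·1027/3585 = 111.7238; c·n₁/n = 398·2558/3585 = 283.9844
Stratum 2 (Rural): n₁ = 2789, n₀ = 1340, n = 4129; a·n₀/n = 44·1340/4129 = 14.2795; c·n₁/n = 125·2789/4129 = 84.4333
RR_MH = (111.7238 + 14.2795) / (283.9844 + 84.4333) = 126.0033 / 368.4177 = 0.34201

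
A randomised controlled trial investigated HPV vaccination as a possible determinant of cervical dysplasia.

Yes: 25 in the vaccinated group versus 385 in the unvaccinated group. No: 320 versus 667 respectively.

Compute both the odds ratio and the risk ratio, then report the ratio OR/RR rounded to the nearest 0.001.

0.684

From the description: a = 25, b = 320, c = 385, d = 667.
OR = (25·667)/(320·385) = 16675/123200 = 0.13535
Risk in exposed = 25/345 = 0.07246; risk in unexposed = 385/1052 = 0.36597; RR = 0.19800
OR/RR = 0.13535 / 0.19800 = 0.68356
The outcome is not rare, so the OR lies further from 1 than the RR.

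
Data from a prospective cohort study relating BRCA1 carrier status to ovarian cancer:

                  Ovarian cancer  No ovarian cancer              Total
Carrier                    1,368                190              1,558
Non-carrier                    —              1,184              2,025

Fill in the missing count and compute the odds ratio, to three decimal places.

10.137

The missing cell is in the unexposed row: 2025 − 1184 = 841.
So a = 1368, b = 190, c = 841, d = 1184.
OR = (a·d)/(b·c) = (1368 × 1184) / (190 × 841) = 1619712 / 159790 = 10.13650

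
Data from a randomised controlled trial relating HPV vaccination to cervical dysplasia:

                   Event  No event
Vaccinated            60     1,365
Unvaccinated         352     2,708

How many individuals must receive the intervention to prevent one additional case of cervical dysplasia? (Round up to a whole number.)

Risk in treated group = 60/1425 = 0.04211; risk in control = 352/3060 = 0.11503.
Absolute risk reduction = 0.11503 − 0.04211 = 0.07293
NNT = 1 / ARR = 1 / 0.07293 = 13.712 → round up → 14

14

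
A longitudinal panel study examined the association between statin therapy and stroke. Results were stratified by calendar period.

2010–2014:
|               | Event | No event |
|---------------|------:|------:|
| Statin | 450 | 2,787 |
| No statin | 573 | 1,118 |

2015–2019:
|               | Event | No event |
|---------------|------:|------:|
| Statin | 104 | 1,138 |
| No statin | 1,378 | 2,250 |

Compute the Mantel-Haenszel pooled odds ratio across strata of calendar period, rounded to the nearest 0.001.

0.232

OR_MH = Σ(aᵢdᵢ/nᵢ) / Σ(bᵢcᵢ/nᵢ), where nᵢ is the stratum total.
Stratum 1 (2010–2014): n = 4928; a·d/n = 450·1118/4928 = 102.0901; b·c/n = 2787·573/4928 = 324.0566
Stratum 2 (2015–2019): n = 4870; a·d/n = 104·2250/4870 = 48.0493; b·c/n = 1138·1378/4870 = 322.0049
OR_MH = (102.0901 + 48.0493) / (324.0566 + 322.0049) = 150.1394 / 646.0615 = 0.23239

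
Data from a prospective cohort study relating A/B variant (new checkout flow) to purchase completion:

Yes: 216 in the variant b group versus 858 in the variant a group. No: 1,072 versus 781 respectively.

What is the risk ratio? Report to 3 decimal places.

From the description: a = 216, b = 1072, c = 858, d = 781.
Risk in exposed = 216/1288 = 0.16770; risk in unexposed = 858/1639 = 0.52349.
RR = 0.16770 / 0.52349 = 0.32035
The risk is 68% lower among the exposed than among the unexposed.

0.320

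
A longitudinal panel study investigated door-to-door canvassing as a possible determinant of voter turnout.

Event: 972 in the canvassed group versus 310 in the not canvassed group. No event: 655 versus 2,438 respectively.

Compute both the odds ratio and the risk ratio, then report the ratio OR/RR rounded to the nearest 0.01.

2.20

From the description: a = 972, b = 655, c = 310, d = 2438.
OR = (972·2438)/(655·310) = 2369736/203050 = 11.67070
Risk in exposed = 972/1627 = 0.59742; risk in unexposed = 310/2748 = 0.11281; RR = 5.29583
OR/RR = 11.67070 / 5.29583 = 2.20375
The outcome is not rare, so the OR lies further from 1 than the RR.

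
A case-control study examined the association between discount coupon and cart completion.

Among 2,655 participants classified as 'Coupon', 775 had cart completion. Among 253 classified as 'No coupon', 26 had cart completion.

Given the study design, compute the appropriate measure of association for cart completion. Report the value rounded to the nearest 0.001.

3.599

From the description: a = 775, b = 1880, c = 26, d = 227.
This is a case-control study: participants were sampled on outcome status, so risks in the source population cannot be estimated directly — relative risk is not valid here. The odds ratio is the appropriate measure.
OR = (a·d)/(b·c) = (775 × 227) / (1880 × 26) = 175925 / 48880 = 3.59912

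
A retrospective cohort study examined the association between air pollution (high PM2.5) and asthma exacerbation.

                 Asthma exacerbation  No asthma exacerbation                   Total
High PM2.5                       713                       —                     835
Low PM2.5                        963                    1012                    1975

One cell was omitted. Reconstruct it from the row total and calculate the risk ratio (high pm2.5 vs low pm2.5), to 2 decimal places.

The missing cell is in the exposed row: 835 − 713 = 122.
So a = 713, b = 122, c = 963, d = 1012.
RR = [a/(a+b)] / [c/(c+d)] = (713/835) / (963/1975) = 0.85389/0.48759 = 1.75123

1.75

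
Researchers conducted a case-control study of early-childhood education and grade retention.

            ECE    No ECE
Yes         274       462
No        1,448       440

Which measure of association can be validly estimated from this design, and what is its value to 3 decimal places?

0.180

Reading the table with exposure as columns: a = 274 (ECE, case), b = 1448 (ECE, non-case), c = 462 (No ECE, case), d = 440.
This is a case-control study: participants were sampled on outcome status, so risks in the source population cannot be estimated directly — relative risk is not valid here. The odds ratio is the appropriate measure.
OR = (a·d)/(b·c) = (274 × 440) / (1448 × 462) = 120560 / 668976 = 0.18022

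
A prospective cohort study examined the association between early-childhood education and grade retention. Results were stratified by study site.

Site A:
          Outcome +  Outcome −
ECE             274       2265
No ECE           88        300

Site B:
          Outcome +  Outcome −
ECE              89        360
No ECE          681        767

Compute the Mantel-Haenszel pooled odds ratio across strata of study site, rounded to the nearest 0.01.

OR_MH = Σ(aᵢdᵢ/nᵢ) / Σ(bᵢcᵢ/nᵢ), where nᵢ is the stratum total.
Stratum 1 (Site A): n = 2927; a·d/n = 274·300/2927 = 28.0834; b·c/n = 2265·88/2927 = 68.0970
Stratum 2 (Site B): n = 1897; a·d/n = 89·767/1897 = 35.9847; b·c/n = 360·681/1897 = 129.2356
OR_MH = (28.0834 + 35.9847) / (68.0970 + 129.2356) = 64.0681 / 197.3327 = 0.32467

0.32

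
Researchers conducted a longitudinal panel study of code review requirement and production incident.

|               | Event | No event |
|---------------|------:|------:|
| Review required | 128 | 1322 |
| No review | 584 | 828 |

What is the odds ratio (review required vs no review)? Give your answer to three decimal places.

0.137

Cells: a = 128, b = 1322, c = 584, d = 828.
OR = (a·d)/(b·c) = (128 × 828) / (1322 × 584) = 105984 / 772048 = 0.13728
Exposure is associated with lower odds of production incident (OR = 0.14 < 1).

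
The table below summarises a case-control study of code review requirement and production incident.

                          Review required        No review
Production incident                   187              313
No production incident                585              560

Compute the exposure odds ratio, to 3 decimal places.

0.572

Reading the table with exposure as columns: a = 187 (Review required, case), b = 585 (Review required, non-case), c = 313 (No review, case), d = 560.
OR = (a·d)/(b·c) = (187 × 560) / (585 × 313) = 104720 / 183105 = 0.57191
Exposure is associated with lower odds of production incident (OR = 0.57 < 1).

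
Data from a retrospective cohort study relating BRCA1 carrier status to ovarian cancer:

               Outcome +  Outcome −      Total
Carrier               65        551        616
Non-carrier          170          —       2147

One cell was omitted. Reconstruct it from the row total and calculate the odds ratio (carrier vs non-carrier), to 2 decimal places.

1.37

The missing cell is in the unexposed row: 2147 − 170 = 1977.
So a = 65, b = 551, c = 170, d = 1977.
OR = (a·d)/(b·c) = (65 × 1977) / (551 × 170) = 128505 / 93670 = 1.37189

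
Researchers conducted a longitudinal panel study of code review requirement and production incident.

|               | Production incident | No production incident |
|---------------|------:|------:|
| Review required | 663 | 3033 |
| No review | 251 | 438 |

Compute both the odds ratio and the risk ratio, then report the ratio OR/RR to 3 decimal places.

Cells: a = 663, b = 3033, c = 251, d = 438.
OR = (663·438)/(3033·251) = 290394/761283 = 0.38145
Risk in exposed = 663/3696 = 0.17938; risk in unexposed = 251/689 = 0.36430; RR = 0.49241
OR/RR = 0.38145 / 0.49241 = 0.77467
The outcome is not rare, so the OR lies further from 1 than the RR.

0.775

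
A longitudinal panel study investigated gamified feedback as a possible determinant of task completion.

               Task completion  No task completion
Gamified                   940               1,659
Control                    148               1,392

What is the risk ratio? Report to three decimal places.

Cells: a = 940, b = 1659, c = 148, d = 1392.
Risk in exposed = 940/2599 = 0.36168; risk in unexposed = 148/1540 = 0.09610.
RR = 0.36168 / 0.09610 = 3.76340
The risk among the exposed is 3.76 times that among the unexposed.

3.763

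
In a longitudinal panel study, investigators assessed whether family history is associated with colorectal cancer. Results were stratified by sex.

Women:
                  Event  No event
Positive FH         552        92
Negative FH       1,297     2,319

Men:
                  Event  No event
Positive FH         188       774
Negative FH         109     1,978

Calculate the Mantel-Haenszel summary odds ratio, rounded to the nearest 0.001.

7.587

OR_MH = Σ(aᵢdᵢ/nᵢ) / Σ(bᵢcᵢ/nᵢ), where nᵢ is the stratum total.
Stratum 1 (Women): n = 4260; a·d/n = 552·2319/4260 = 300.4901; b·c/n = 92·1297/4260 = 28.0103
Stratum 2 (Men): n = 3049; a·d/n = 188·1978/3049 = 121.9626; b·c/n = 774·109/3049 = 27.6701
OR_MH = (300.4901 + 121.9626) / (28.0103 + 27.6701) = 422.4528 / 55.6804 = 7.58710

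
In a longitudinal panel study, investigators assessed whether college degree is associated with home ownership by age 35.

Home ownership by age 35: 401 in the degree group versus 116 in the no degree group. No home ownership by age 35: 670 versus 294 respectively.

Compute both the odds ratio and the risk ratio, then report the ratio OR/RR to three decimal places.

1.146

From the description: a = 401, b = 670, c = 116, d = 294.
OR = (401·294)/(670·116) = 117894/77720 = 1.51691
Risk in exposed = 401/1071 = 0.37442; risk in unexposed = 116/410 = 0.28293; RR = 1.32337
OR/RR = 1.51691 / 1.32337 = 1.14625
The outcome is not rare, so the OR lies further from 1 than the RR.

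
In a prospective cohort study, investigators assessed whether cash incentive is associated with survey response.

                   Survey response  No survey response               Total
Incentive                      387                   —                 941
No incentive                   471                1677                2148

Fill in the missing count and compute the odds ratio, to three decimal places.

2.487

The missing cell is in the exposed row: 941 − 387 = 554.
So a = 387, b = 554, c = 471, d = 1677.
OR = (a·d)/(b·c) = (387 × 1677) / (554 × 471) = 648999 / 260934 = 2.48722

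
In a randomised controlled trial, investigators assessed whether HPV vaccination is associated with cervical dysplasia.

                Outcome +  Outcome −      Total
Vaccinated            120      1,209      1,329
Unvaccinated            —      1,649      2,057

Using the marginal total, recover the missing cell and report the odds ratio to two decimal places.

The missing cell is in the unexposed row: 2057 − 1649 = 408.
So a = 120, b = 1209, c = 408, d = 1649.
OR = (a·d)/(b·c) = (120 × 1649) / (1209 × 408) = 197880 / 493272 = 0.40116

0.40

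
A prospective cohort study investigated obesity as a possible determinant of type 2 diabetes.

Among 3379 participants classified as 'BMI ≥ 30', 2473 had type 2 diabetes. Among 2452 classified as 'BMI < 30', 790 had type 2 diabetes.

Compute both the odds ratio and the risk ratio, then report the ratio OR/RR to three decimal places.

From the description: a = 2473, b = 906, c = 790, d = 1662.
OR = (2473·1662)/(906·790) = 4110126/715740 = 5.74248
Risk in exposed = 2473/3379 = 0.73187; risk in unexposed = 790/2452 = 0.32219; RR = 2.27159
OR/RR = 5.74248 / 2.27159 = 2.52796
The outcome is not rare, so the OR lies further from 1 than the RR.

2.528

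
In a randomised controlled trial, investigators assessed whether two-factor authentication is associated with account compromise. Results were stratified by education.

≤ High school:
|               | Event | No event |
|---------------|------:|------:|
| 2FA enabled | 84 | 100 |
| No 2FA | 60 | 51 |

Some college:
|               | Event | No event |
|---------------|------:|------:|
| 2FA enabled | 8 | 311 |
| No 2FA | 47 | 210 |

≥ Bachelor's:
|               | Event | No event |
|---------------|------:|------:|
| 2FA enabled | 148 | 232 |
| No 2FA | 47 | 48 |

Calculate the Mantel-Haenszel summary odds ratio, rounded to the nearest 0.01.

OR_MH = Σ(aᵢdᵢ/nᵢ) / Σ(bᵢcᵢ/nᵢ), where nᵢ is the stratum total.
Stratum 1 (≤ High school): n = 295; a·d/n = 84·51/295 = 14.5220; b·c/n = 100·60/295 = 20.3390
Stratum 2 (Some college): n = 576; a·d/n = 8·210/576 = 2.9167; b·c/n = 311·47/576 = 25.3767
Stratum 3 (≥ Bachelor's): n = 475; a·d/n = 148·48/475 = 14.9558; b·c/n = 232·47/475 = 22.9558
OR_MH = (14.5220 + 2.9167 + 14.9558) / (20.3390 + 25.3767 + 22.9558) = 32.3945 / 68.6715 = 0.47173

0.47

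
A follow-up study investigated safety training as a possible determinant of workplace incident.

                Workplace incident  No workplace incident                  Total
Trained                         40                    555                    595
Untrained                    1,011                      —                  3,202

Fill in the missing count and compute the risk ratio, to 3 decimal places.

The missing cell is in the unexposed row: 3202 − 1011 = 2191.
So a = 40, b = 555, c = 1011, d = 2191.
RR = [a/(a+b)] / [c/(c+d)] = (40/595) / (1011/3202) = 0.06723/0.31574 = 0.21292

0.213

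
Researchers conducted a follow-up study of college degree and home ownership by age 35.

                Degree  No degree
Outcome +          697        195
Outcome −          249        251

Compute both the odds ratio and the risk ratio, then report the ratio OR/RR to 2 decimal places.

Reading the table with exposure as columns: a = 697 (Degree, case), b = 249 (Degree, non-case), c = 195 (No degree, case), d = 251.
OR = (697·251)/(249·195) = 174947/48555 = 3.60307
Risk in exposed = 697/946 = 0.73679; risk in unexposed = 195/446 = 0.43722; RR = 1.68516
OR/RR = 3.60307 / 1.68516 = 2.13811
The outcome is not rare, so the OR lies further from 1 than the RR.

2.14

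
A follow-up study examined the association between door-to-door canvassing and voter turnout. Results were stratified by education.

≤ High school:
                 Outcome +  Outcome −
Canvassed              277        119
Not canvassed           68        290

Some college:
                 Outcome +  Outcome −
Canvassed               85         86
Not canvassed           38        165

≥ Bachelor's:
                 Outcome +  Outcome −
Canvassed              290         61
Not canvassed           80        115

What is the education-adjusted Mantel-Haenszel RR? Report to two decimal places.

RR_MH = Σ(aᵢ·n₀ᵢ/nᵢ) / Σ(cᵢ·n₁ᵢ/nᵢ), with n₁ᵢ = aᵢ+bᵢ (exposed), n₀ᵢ = cᵢ+dᵢ (unexposed), nᵢ = n₁ᵢ+n₀ᵢ.
Stratum 1 (≤ High school): n₁ = 396, n₀ = 358, n = 754; a·n₀/n = 277·358/754 = 131.5199; c·n₁/n = 68·396/754 = 35.7135
Stratum 2 (Some college): n₁ = 171, n₀ = 203, n = 374; a·n₀/n = 85·203/374 = 46.1364; c·n₁/n = 38·171/374 = 17.3743
Stratum 3 (≥ Bachelor's): n₁ = 351, n₀ = 195, n = 546; a·n₀/n = 290·195/546 = 103.5714; c·n₁/n = 80·351/546 = 51.4286
RR_MH = (131.5199 + 46.1364 + 103.5714) / (35.7135 + 17.3743 + 51.4286) = 281.2277 / 104.5164 = 2.69075

2.69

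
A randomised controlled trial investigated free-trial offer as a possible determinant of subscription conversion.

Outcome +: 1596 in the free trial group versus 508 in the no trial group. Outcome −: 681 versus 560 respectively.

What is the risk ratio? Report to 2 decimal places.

From the description: a = 1596, b = 681, c = 508, d = 560.
Risk in exposed = 1596/2277 = 0.70092; risk in unexposed = 508/1068 = 0.47566.
RR = 0.70092 / 0.47566 = 1.47359
The risk among the exposed is 1.47 times that among the unexposed.

1.47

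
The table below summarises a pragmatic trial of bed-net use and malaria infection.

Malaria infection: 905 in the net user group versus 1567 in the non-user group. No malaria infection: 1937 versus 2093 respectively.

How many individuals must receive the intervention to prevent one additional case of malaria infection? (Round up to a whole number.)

Risk in treated group = 905/2842 = 0.31844; risk in control = 1567/3660 = 0.42814.
Absolute risk reduction = 0.42814 − 0.31844 = 0.10970
NNT = 1 / ARR = 1 / 0.10970 = 9.115 → round up → 10

10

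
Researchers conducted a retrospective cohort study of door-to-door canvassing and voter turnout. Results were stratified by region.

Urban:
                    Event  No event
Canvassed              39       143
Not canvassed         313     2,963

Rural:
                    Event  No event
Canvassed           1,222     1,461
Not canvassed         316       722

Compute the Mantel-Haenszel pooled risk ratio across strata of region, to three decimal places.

1.546

RR_MH = Σ(aᵢ·n₀ᵢ/nᵢ) / Σ(cᵢ·n₁ᵢ/nᵢ), with n₁ᵢ = aᵢ+bᵢ (exposed), n₀ᵢ = cᵢ+dᵢ (unexposed), nᵢ = n₁ᵢ+n₀ᵢ.
Stratum 1 (Urban): n₁ = 182, n₀ = 3276, n = 3458; a·n₀/n = 39·3276/3458 = 36.9474; c·n₁/n = 313·182/3458 = 16.4737
Stratum 2 (Rural): n₁ = 2683, n₀ = 1038, n = 3721; a·n₀/n = 1222·1038/3721 = 340.8858; c·n₁/n = 316·2683/3721 = 227.8495
RR_MH = (36.9474 + 340.8858) / (16.4737 + 227.8495) = 377.8332 / 244.3232 = 1.54645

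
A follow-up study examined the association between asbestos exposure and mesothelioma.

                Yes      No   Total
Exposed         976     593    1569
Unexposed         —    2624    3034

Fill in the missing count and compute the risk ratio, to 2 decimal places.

The missing cell is in the unexposed row: 3034 − 2624 = 410.
So a = 976, b = 593, c = 410, d = 2624.
RR = [a/(a+b)] / [c/(c+d)] = (976/1569) / (410/3034) = 0.62205/0.13514 = 4.60319

4.60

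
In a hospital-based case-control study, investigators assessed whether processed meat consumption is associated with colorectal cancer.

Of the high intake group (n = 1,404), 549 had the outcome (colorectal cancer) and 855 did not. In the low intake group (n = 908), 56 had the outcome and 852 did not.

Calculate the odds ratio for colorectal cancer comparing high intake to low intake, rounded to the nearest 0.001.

From the description: a = 549, b = 855, c = 56, d = 852.
OR = (a·d)/(b·c) = (549 × 852) / (855 × 56) = 467748 / 47880 = 9.76917
The odds of colorectal cancer are about 9.77 times as high in the high intake group.

9.769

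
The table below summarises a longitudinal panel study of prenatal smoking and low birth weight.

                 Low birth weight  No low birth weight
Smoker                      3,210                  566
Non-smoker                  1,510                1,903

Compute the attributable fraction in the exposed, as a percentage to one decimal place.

Cells: a = 3210, b = 566, c = 1510, d = 1903.
Risk in exposed = 3210/3776 = 0.85011; risk in unexposed = 1510/3413 = 0.44243.
RR = 0.85011/0.44243 = 1.92146
AR% = (RR − 1)/RR × 100 = (1.92146 − 1)/1.92146 × 100 = 47.9564%

48.0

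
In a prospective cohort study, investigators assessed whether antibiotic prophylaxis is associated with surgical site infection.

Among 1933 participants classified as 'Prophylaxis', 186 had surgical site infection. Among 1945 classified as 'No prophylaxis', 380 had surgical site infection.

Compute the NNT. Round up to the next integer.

11

Risk in treated group = 186/1933 = 0.09622; risk in control = 380/1945 = 0.19537.
Absolute risk reduction = 0.19537 − 0.09622 = 0.09915
NNT = 1 / ARR = 1 / 0.09915 = 10.086 → round up → 11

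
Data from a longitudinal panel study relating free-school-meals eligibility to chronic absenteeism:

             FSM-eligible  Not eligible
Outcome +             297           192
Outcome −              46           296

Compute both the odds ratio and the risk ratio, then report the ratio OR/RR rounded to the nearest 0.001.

Reading the table with exposure as columns: a = 297 (FSM-eligible, case), b = 46 (FSM-eligible, non-case), c = 192 (Not eligible, case), d = 296.
OR = (297·296)/(46·192) = 87912/8832 = 9.95380
Risk in exposed = 297/343 = 0.86589; risk in unexposed = 192/488 = 0.39344; RR = 2.20080
OR/RR = 9.95380 / 2.20080 = 4.52281
The outcome is not rare, so the OR lies further from 1 than the RR.

4.523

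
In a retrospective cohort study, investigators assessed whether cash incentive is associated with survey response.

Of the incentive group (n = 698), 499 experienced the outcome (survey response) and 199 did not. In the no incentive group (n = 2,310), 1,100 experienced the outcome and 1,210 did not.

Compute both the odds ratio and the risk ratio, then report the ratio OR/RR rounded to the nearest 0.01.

From the description: a = 499, b = 199, c = 1100, d = 1210.
OR = (499·1210)/(199·1100) = 603790/218900 = 2.75829
Risk in exposed = 499/698 = 0.71490; risk in unexposed = 1100/2310 = 0.47619; RR = 1.50129
OR/RR = 2.75829 / 1.50129 = 1.83728
The outcome is not rare, so the OR lies further from 1 than the RR.

1.84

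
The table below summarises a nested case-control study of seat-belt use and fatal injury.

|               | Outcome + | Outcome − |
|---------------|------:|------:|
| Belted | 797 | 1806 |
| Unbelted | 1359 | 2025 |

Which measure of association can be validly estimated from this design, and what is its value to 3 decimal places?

Cells: a = 797, b = 1806, c = 1359, d = 2025.
This is a nested case-control study: participants were sampled on outcome status, so risks in the source population cannot be estimated directly — relative risk is not valid here. The odds ratio is the appropriate measure.
OR = (a·d)/(b·c) = (797 × 2025) / (1806 × 1359) = 1613925 / 2454354 = 0.65758

0.658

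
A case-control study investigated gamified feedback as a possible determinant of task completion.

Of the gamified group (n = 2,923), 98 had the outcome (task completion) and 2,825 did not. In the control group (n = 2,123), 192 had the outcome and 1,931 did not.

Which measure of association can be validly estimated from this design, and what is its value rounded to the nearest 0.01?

0.35

From the description: a = 98, b = 2825, c = 192, d = 1931.
This is a case-control study: participants were sampled on outcome status, so risks in the source population cannot be estimated directly — relative risk is not valid here. The odds ratio is the appropriate measure.
OR = (a·d)/(b·c) = (98 × 1931) / (2825 × 192) = 189238 / 542400 = 0.34889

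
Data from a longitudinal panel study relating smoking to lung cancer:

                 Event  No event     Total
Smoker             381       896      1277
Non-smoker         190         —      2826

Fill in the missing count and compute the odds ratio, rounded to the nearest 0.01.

5.90

The missing cell is in the unexposed row: 2826 − 190 = 2636.
So a = 381, b = 896, c = 190, d = 2636.
OR = (a·d)/(b·c) = (381 × 2636) / (896 × 190) = 1004316 / 170240 = 5.89941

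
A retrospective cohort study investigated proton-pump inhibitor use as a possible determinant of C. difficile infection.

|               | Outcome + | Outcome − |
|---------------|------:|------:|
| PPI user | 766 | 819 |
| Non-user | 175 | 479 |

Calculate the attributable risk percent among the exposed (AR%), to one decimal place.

Cells: a = 766, b = 819, c = 175, d = 479.
Risk in exposed = 766/1585 = 0.48328; risk in unexposed = 175/654 = 0.26758.
RR = 0.48328/0.26758 = 1.80609
AR% = (RR − 1)/RR × 100 = (1.80609 − 1)/1.80609 × 100 = 44.6317%

44.6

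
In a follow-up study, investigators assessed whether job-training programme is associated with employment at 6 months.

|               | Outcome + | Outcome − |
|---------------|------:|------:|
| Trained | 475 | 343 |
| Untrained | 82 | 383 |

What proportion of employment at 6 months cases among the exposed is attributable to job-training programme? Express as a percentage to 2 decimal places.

69.63

Cells: a = 475, b = 343, c = 82, d = 383.
Risk in exposed = 475/818 = 0.58068; risk in unexposed = 82/465 = 0.17634.
RR = 0.58068/0.17634 = 3.29291
AR% = (RR − 1)/RR × 100 = (3.29291 − 1)/3.29291 × 100 = 69.6317%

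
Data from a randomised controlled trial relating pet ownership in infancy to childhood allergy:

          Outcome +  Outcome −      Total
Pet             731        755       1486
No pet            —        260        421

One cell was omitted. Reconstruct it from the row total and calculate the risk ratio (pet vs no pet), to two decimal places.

1.29

The missing cell is in the unexposed row: 421 − 260 = 161.
So a = 731, b = 755, c = 161, d = 260.
RR = [a/(a+b)] / [c/(c+d)] = (731/1486) / (161/421) = 0.49192/0.38242 = 1.28634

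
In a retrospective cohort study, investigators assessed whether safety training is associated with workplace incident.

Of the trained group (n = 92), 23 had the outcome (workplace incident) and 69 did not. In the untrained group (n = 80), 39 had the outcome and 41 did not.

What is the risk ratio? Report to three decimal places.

From the description: a = 23, b = 69, c = 39, d = 41.
Risk in exposed = 23/92 = 0.25000; risk in unexposed = 39/80 = 0.48750.
RR = 0.25000 / 0.48750 = 0.51282
The risk is 49% lower among the exposed than among the unexposed.

0.513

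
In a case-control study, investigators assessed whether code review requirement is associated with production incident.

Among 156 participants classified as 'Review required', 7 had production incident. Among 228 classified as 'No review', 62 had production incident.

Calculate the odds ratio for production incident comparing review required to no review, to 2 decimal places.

From the description: a = 7, b = 149, c = 62, d = 166.
OR = (a·d)/(b·c) = (7 × 166) / (149 × 62) = 1162 / 9238 = 0.12578
Exposure is associated with lower odds of production incident (OR = 0.13 < 1).

0.13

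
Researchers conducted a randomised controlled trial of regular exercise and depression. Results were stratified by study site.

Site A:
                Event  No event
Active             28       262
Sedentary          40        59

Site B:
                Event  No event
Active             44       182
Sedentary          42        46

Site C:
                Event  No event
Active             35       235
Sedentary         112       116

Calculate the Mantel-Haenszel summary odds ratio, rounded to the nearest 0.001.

0.181

OR_MH = Σ(aᵢdᵢ/nᵢ) / Σ(bᵢcᵢ/nᵢ), where nᵢ is the stratum total.
Stratum 1 (Site A): n = 389; a·d/n = 28·59/389 = 4.2468; b·c/n = 262·40/389 = 26.9409
Stratum 2 (Site B): n = 314; a·d/n = 44·46/314 = 6.4459; b·c/n = 182·42/314 = 24.3439
Stratum 3 (Site C): n = 498; a·d/n = 35·116/498 = 8.1526; b·c/n = 235·112/498 = 52.8514
OR_MH = (4.2468 + 6.4459 + 8.1526) / (26.9409 + 24.3439 + 52.8514) = 18.8453 / 104.1362 = 0.18097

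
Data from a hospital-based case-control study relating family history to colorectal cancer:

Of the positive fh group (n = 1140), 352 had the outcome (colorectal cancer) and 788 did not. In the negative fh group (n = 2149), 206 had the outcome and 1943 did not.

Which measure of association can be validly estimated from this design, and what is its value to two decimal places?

4.21

From the description: a = 352, b = 788, c = 206, d = 1943.
This is a hospital-based case-control study: participants were sampled on outcome status, so risks in the source population cannot be estimated directly — relative risk is not valid here. The odds ratio is the appropriate measure.
OR = (a·d)/(b·c) = (352 × 1943) / (788 × 206) = 683936 / 162328 = 4.21330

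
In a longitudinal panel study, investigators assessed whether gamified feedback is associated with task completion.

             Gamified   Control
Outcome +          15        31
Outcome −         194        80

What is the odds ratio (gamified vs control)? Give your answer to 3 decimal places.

0.200

Reading the table with exposure as columns: a = 15 (Gamified, case), b = 194 (Gamified, non-case), c = 31 (Control, case), d = 80.
OR = (a·d)/(b·c) = (15 × 80) / (194 × 31) = 1200 / 6014 = 0.19953
Exposure is associated with lower odds of task completion (OR = 0.20 < 1).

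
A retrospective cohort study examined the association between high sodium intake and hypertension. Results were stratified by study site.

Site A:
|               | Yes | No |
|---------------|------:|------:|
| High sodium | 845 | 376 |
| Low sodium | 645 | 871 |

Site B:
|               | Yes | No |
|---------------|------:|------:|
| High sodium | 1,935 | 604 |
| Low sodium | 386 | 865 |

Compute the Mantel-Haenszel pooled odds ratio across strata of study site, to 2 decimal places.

4.73

OR_MH = Σ(aᵢdᵢ/nᵢ) / Σ(bᵢcᵢ/nᵢ), where nᵢ is the stratum total.
Stratum 1 (Site A): n = 2737; a·d/n = 845·871/2737 = 268.9057; b·c/n = 376·645/2737 = 88.6080
Stratum 2 (Site B): n = 3790; a·d/n = 1935·865/3790 = 441.6293; b·c/n = 604·386/3790 = 61.5156
OR_MH = (268.9057 + 441.6293) / (88.6080 + 61.5156) = 710.5350 / 150.1235 = 4.73300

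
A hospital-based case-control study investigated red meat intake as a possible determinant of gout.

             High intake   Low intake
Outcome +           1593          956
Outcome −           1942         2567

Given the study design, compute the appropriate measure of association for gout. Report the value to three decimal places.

Reading the table with exposure as columns: a = 1593 (High intake, case), b = 1942 (High intake, non-case), c = 956 (Low intake, case), d = 2567.
This is a hospital-based case-control study: participants were sampled on outcome status, so risks in the source population cannot be estimated directly — relative risk is not valid here. The odds ratio is the appropriate measure.
OR = (a·d)/(b·c) = (1593 × 2567) / (1942 × 956) = 4089231 / 1856552 = 2.20259

2.203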